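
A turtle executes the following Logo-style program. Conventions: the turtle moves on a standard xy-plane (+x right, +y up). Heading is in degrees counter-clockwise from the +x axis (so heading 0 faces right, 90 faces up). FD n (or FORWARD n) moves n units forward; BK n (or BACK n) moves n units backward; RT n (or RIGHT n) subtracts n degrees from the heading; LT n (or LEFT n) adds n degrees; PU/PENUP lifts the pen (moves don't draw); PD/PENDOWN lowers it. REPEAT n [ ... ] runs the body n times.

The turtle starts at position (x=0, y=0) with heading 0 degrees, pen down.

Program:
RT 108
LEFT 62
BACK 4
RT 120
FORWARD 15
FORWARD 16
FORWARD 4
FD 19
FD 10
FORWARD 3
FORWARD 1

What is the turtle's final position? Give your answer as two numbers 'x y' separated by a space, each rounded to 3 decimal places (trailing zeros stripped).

Answer: -68.759 -13.573

Derivation:
Executing turtle program step by step:
Start: pos=(0,0), heading=0, pen down
RT 108: heading 0 -> 252
LT 62: heading 252 -> 314
BK 4: (0,0) -> (-2.779,2.877) [heading=314, draw]
RT 120: heading 314 -> 194
FD 15: (-2.779,2.877) -> (-17.333,-0.751) [heading=194, draw]
FD 16: (-17.333,-0.751) -> (-32.858,-4.622) [heading=194, draw]
FD 4: (-32.858,-4.622) -> (-36.739,-5.59) [heading=194, draw]
FD 19: (-36.739,-5.59) -> (-55.175,-10.186) [heading=194, draw]
FD 10: (-55.175,-10.186) -> (-64.878,-12.606) [heading=194, draw]
FD 3: (-64.878,-12.606) -> (-67.788,-13.331) [heading=194, draw]
FD 1: (-67.788,-13.331) -> (-68.759,-13.573) [heading=194, draw]
Final: pos=(-68.759,-13.573), heading=194, 8 segment(s) drawn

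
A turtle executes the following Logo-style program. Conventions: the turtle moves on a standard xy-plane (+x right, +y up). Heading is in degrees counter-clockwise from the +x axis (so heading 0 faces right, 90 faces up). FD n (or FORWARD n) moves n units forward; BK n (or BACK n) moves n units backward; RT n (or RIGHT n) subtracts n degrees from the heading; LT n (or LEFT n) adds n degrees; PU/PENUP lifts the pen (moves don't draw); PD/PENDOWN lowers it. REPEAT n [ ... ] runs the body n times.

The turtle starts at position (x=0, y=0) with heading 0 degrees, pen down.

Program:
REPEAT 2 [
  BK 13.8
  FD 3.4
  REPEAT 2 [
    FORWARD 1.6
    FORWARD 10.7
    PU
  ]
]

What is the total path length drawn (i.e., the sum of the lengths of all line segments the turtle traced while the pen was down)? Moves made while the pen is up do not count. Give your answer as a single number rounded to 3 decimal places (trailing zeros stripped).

Executing turtle program step by step:
Start: pos=(0,0), heading=0, pen down
REPEAT 2 [
  -- iteration 1/2 --
  BK 13.8: (0,0) -> (-13.8,0) [heading=0, draw]
  FD 3.4: (-13.8,0) -> (-10.4,0) [heading=0, draw]
  REPEAT 2 [
    -- iteration 1/2 --
    FD 1.6: (-10.4,0) -> (-8.8,0) [heading=0, draw]
    FD 10.7: (-8.8,0) -> (1.9,0) [heading=0, draw]
    PU: pen up
    -- iteration 2/2 --
    FD 1.6: (1.9,0) -> (3.5,0) [heading=0, move]
    FD 10.7: (3.5,0) -> (14.2,0) [heading=0, move]
    PU: pen up
  ]
  -- iteration 2/2 --
  BK 13.8: (14.2,0) -> (0.4,0) [heading=0, move]
  FD 3.4: (0.4,0) -> (3.8,0) [heading=0, move]
  REPEAT 2 [
    -- iteration 1/2 --
    FD 1.6: (3.8,0) -> (5.4,0) [heading=0, move]
    FD 10.7: (5.4,0) -> (16.1,0) [heading=0, move]
    PU: pen up
    -- iteration 2/2 --
    FD 1.6: (16.1,0) -> (17.7,0) [heading=0, move]
    FD 10.7: (17.7,0) -> (28.4,0) [heading=0, move]
    PU: pen up
  ]
]
Final: pos=(28.4,0), heading=0, 4 segment(s) drawn

Segment lengths:
  seg 1: (0,0) -> (-13.8,0), length = 13.8
  seg 2: (-13.8,0) -> (-10.4,0), length = 3.4
  seg 3: (-10.4,0) -> (-8.8,0), length = 1.6
  seg 4: (-8.8,0) -> (1.9,0), length = 10.7
Total = 29.5

Answer: 29.5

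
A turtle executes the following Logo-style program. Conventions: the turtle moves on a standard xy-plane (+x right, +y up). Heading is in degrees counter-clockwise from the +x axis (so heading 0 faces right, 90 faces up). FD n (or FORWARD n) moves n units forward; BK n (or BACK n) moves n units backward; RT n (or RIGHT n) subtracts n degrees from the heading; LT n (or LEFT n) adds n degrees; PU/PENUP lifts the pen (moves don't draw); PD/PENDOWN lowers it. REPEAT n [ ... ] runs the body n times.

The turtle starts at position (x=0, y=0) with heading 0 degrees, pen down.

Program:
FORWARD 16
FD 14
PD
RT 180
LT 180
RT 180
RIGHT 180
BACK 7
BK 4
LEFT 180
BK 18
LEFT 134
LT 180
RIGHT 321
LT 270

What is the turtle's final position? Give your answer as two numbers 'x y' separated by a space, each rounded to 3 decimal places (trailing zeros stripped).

Executing turtle program step by step:
Start: pos=(0,0), heading=0, pen down
FD 16: (0,0) -> (16,0) [heading=0, draw]
FD 14: (16,0) -> (30,0) [heading=0, draw]
PD: pen down
RT 180: heading 0 -> 180
LT 180: heading 180 -> 0
RT 180: heading 0 -> 180
RT 180: heading 180 -> 0
BK 7: (30,0) -> (23,0) [heading=0, draw]
BK 4: (23,0) -> (19,0) [heading=0, draw]
LT 180: heading 0 -> 180
BK 18: (19,0) -> (37,0) [heading=180, draw]
LT 134: heading 180 -> 314
LT 180: heading 314 -> 134
RT 321: heading 134 -> 173
LT 270: heading 173 -> 83
Final: pos=(37,0), heading=83, 5 segment(s) drawn

Answer: 37 0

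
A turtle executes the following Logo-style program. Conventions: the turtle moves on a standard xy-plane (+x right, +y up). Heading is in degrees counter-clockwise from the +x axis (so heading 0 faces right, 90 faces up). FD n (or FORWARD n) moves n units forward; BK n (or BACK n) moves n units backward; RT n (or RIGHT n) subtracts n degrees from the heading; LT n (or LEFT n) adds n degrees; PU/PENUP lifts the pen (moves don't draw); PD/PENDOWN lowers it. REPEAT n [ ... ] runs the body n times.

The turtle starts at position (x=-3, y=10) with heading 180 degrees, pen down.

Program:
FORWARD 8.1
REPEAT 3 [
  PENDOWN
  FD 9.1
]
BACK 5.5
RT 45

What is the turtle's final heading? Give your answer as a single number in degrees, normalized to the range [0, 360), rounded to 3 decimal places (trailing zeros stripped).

Answer: 135

Derivation:
Executing turtle program step by step:
Start: pos=(-3,10), heading=180, pen down
FD 8.1: (-3,10) -> (-11.1,10) [heading=180, draw]
REPEAT 3 [
  -- iteration 1/3 --
  PD: pen down
  FD 9.1: (-11.1,10) -> (-20.2,10) [heading=180, draw]
  -- iteration 2/3 --
  PD: pen down
  FD 9.1: (-20.2,10) -> (-29.3,10) [heading=180, draw]
  -- iteration 3/3 --
  PD: pen down
  FD 9.1: (-29.3,10) -> (-38.4,10) [heading=180, draw]
]
BK 5.5: (-38.4,10) -> (-32.9,10) [heading=180, draw]
RT 45: heading 180 -> 135
Final: pos=(-32.9,10), heading=135, 5 segment(s) drawn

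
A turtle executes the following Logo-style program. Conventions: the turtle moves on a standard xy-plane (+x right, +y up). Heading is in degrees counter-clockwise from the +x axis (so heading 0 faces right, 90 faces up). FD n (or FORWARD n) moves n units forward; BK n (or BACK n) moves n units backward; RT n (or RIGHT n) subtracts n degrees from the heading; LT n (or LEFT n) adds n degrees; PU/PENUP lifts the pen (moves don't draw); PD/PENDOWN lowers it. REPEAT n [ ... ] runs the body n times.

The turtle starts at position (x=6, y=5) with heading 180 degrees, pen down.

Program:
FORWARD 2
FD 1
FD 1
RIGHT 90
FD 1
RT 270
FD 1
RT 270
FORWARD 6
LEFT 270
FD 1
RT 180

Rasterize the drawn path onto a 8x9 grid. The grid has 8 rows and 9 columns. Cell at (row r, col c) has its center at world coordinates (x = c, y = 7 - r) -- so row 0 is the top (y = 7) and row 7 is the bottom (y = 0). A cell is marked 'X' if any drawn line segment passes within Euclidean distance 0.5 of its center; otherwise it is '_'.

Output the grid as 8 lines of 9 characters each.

Segment 0: (6,5) -> (4,5)
Segment 1: (4,5) -> (3,5)
Segment 2: (3,5) -> (2,5)
Segment 3: (2,5) -> (2,6)
Segment 4: (2,6) -> (1,6)
Segment 5: (1,6) -> (1,0)
Segment 6: (1,0) -> (0,-0)

Answer: _________
_XX______
_XXXXXX__
_X_______
_X_______
_X_______
_X_______
XX_______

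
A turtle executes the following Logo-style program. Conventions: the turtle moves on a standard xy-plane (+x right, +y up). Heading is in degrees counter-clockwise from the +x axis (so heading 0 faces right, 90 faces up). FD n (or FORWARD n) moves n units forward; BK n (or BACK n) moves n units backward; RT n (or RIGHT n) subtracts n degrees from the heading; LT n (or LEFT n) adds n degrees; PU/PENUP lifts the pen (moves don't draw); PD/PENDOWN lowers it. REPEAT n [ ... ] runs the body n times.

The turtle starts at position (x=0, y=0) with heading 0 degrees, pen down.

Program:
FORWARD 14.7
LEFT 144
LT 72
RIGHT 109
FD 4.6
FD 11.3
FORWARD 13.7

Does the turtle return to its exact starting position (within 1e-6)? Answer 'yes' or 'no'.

Executing turtle program step by step:
Start: pos=(0,0), heading=0, pen down
FD 14.7: (0,0) -> (14.7,0) [heading=0, draw]
LT 144: heading 0 -> 144
LT 72: heading 144 -> 216
RT 109: heading 216 -> 107
FD 4.6: (14.7,0) -> (13.355,4.399) [heading=107, draw]
FD 11.3: (13.355,4.399) -> (10.051,15.205) [heading=107, draw]
FD 13.7: (10.051,15.205) -> (6.046,28.307) [heading=107, draw]
Final: pos=(6.046,28.307), heading=107, 4 segment(s) drawn

Start position: (0, 0)
Final position: (6.046, 28.307)
Distance = 28.945; >= 1e-6 -> NOT closed

Answer: no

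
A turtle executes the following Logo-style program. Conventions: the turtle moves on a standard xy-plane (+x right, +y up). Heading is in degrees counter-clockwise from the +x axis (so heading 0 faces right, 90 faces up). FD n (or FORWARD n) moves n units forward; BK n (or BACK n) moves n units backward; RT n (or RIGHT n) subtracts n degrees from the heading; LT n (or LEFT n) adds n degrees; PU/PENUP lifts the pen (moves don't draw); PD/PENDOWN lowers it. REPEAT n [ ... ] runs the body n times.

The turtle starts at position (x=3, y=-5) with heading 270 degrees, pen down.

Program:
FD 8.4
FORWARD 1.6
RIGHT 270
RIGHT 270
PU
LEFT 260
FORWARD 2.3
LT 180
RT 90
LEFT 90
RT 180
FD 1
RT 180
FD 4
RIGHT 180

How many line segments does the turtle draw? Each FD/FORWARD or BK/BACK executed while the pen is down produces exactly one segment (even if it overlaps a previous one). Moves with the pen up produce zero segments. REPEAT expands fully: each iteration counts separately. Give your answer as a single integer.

Executing turtle program step by step:
Start: pos=(3,-5), heading=270, pen down
FD 8.4: (3,-5) -> (3,-13.4) [heading=270, draw]
FD 1.6: (3,-13.4) -> (3,-15) [heading=270, draw]
RT 270: heading 270 -> 0
RT 270: heading 0 -> 90
PU: pen up
LT 260: heading 90 -> 350
FD 2.3: (3,-15) -> (5.265,-15.399) [heading=350, move]
LT 180: heading 350 -> 170
RT 90: heading 170 -> 80
LT 90: heading 80 -> 170
RT 180: heading 170 -> 350
FD 1: (5.265,-15.399) -> (6.25,-15.573) [heading=350, move]
RT 180: heading 350 -> 170
FD 4: (6.25,-15.573) -> (2.311,-14.878) [heading=170, move]
RT 180: heading 170 -> 350
Final: pos=(2.311,-14.878), heading=350, 2 segment(s) drawn
Segments drawn: 2

Answer: 2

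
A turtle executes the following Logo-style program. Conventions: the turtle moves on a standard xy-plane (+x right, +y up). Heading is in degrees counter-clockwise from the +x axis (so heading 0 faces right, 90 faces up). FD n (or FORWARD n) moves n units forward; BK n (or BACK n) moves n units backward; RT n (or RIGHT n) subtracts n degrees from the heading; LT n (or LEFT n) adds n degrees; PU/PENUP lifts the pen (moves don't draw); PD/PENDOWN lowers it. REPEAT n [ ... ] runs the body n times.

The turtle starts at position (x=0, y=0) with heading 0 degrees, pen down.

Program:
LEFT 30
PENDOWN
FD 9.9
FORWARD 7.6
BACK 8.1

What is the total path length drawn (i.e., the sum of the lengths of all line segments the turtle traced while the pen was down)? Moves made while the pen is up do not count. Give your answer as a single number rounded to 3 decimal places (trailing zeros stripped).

Executing turtle program step by step:
Start: pos=(0,0), heading=0, pen down
LT 30: heading 0 -> 30
PD: pen down
FD 9.9: (0,0) -> (8.574,4.95) [heading=30, draw]
FD 7.6: (8.574,4.95) -> (15.155,8.75) [heading=30, draw]
BK 8.1: (15.155,8.75) -> (8.141,4.7) [heading=30, draw]
Final: pos=(8.141,4.7), heading=30, 3 segment(s) drawn

Segment lengths:
  seg 1: (0,0) -> (8.574,4.95), length = 9.9
  seg 2: (8.574,4.95) -> (15.155,8.75), length = 7.6
  seg 3: (15.155,8.75) -> (8.141,4.7), length = 8.1
Total = 25.6

Answer: 25.6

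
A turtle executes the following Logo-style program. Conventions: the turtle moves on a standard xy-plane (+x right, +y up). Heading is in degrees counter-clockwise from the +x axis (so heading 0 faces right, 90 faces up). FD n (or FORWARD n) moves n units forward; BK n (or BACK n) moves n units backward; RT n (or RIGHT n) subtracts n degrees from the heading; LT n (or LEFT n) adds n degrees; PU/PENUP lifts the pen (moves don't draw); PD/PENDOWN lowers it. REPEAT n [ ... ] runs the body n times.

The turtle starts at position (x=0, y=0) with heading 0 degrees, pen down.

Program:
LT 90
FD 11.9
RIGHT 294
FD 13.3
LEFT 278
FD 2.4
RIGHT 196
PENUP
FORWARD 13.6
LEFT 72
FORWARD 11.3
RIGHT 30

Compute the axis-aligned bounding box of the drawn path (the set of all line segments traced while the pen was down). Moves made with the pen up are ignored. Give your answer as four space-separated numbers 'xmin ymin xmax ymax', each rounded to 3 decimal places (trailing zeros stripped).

Executing turtle program step by step:
Start: pos=(0,0), heading=0, pen down
LT 90: heading 0 -> 90
FD 11.9: (0,0) -> (0,11.9) [heading=90, draw]
RT 294: heading 90 -> 156
FD 13.3: (0,11.9) -> (-12.15,17.31) [heading=156, draw]
LT 278: heading 156 -> 74
FD 2.4: (-12.15,17.31) -> (-11.489,19.617) [heading=74, draw]
RT 196: heading 74 -> 238
PU: pen up
FD 13.6: (-11.489,19.617) -> (-18.696,8.083) [heading=238, move]
LT 72: heading 238 -> 310
FD 11.3: (-18.696,8.083) -> (-11.432,-0.573) [heading=310, move]
RT 30: heading 310 -> 280
Final: pos=(-11.432,-0.573), heading=280, 3 segment(s) drawn

Segment endpoints: x in {-12.15, -11.489, 0, 0}, y in {0, 11.9, 17.31, 19.617}
xmin=-12.15, ymin=0, xmax=0, ymax=19.617

Answer: -12.15 0 0 19.617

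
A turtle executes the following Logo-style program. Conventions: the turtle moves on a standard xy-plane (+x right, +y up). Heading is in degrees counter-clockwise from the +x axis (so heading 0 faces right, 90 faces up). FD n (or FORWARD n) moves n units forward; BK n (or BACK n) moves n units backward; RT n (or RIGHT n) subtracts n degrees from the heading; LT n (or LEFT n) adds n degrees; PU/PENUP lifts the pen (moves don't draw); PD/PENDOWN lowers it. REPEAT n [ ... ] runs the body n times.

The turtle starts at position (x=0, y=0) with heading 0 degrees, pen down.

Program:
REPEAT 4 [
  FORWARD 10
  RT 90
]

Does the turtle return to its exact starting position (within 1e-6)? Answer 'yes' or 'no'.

Executing turtle program step by step:
Start: pos=(0,0), heading=0, pen down
REPEAT 4 [
  -- iteration 1/4 --
  FD 10: (0,0) -> (10,0) [heading=0, draw]
  RT 90: heading 0 -> 270
  -- iteration 2/4 --
  FD 10: (10,0) -> (10,-10) [heading=270, draw]
  RT 90: heading 270 -> 180
  -- iteration 3/4 --
  FD 10: (10,-10) -> (0,-10) [heading=180, draw]
  RT 90: heading 180 -> 90
  -- iteration 4/4 --
  FD 10: (0,-10) -> (0,0) [heading=90, draw]
  RT 90: heading 90 -> 0
]
Final: pos=(0,0), heading=0, 4 segment(s) drawn

Start position: (0, 0)
Final position: (0, 0)
Distance = 0; < 1e-6 -> CLOSED

Answer: yes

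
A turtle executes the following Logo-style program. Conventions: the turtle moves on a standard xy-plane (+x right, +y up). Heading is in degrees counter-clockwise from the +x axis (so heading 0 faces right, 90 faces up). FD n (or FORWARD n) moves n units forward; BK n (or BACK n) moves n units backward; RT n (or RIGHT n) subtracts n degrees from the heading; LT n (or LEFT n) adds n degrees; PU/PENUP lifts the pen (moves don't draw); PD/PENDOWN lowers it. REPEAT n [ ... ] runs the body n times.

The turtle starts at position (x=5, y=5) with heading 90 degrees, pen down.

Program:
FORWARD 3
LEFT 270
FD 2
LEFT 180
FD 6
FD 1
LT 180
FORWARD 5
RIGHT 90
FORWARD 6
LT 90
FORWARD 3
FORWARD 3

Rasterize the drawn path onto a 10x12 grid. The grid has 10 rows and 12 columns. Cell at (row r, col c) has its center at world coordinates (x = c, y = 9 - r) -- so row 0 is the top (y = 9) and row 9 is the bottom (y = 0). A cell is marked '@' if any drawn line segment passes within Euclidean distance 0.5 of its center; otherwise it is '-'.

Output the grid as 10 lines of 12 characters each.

Segment 0: (5,5) -> (5,8)
Segment 1: (5,8) -> (7,8)
Segment 2: (7,8) -> (1,8)
Segment 3: (1,8) -> (0,8)
Segment 4: (0,8) -> (5,8)
Segment 5: (5,8) -> (5,2)
Segment 6: (5,2) -> (8,2)
Segment 7: (8,2) -> (11,2)

Answer: ------------
@@@@@@@@----
-----@------
-----@------
-----@------
-----@------
-----@------
-----@@@@@@@
------------
------------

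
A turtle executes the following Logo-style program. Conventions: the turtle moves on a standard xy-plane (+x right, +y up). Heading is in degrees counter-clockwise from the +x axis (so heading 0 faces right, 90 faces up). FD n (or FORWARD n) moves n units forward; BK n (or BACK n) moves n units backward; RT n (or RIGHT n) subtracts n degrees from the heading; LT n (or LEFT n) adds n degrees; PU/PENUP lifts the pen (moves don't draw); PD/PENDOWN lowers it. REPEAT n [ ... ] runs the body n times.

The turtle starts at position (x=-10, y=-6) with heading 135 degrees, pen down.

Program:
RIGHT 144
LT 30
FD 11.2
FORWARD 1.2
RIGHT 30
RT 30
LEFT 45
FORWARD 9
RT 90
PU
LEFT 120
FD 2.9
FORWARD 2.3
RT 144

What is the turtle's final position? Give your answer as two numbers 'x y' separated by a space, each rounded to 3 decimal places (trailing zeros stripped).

Executing turtle program step by step:
Start: pos=(-10,-6), heading=135, pen down
RT 144: heading 135 -> 351
LT 30: heading 351 -> 21
FD 11.2: (-10,-6) -> (0.456,-1.986) [heading=21, draw]
FD 1.2: (0.456,-1.986) -> (1.576,-1.556) [heading=21, draw]
RT 30: heading 21 -> 351
RT 30: heading 351 -> 321
LT 45: heading 321 -> 6
FD 9: (1.576,-1.556) -> (10.527,-0.615) [heading=6, draw]
RT 90: heading 6 -> 276
PU: pen up
LT 120: heading 276 -> 36
FD 2.9: (10.527,-0.615) -> (12.873,1.089) [heading=36, move]
FD 2.3: (12.873,1.089) -> (14.734,2.441) [heading=36, move]
RT 144: heading 36 -> 252
Final: pos=(14.734,2.441), heading=252, 3 segment(s) drawn

Answer: 14.734 2.441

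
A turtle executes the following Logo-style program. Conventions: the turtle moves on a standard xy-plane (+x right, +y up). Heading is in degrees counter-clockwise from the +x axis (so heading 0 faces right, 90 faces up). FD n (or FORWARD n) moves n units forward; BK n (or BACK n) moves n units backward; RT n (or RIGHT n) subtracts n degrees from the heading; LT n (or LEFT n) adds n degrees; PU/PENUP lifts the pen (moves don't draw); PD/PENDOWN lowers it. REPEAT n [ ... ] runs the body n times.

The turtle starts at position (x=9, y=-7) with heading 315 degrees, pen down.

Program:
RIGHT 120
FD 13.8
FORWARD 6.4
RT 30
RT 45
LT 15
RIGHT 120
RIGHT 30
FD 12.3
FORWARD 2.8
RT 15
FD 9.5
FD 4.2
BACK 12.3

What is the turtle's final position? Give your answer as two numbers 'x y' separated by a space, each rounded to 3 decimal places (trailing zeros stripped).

Answer: 5.286 -16.836

Derivation:
Executing turtle program step by step:
Start: pos=(9,-7), heading=315, pen down
RT 120: heading 315 -> 195
FD 13.8: (9,-7) -> (-4.33,-10.572) [heading=195, draw]
FD 6.4: (-4.33,-10.572) -> (-10.512,-12.228) [heading=195, draw]
RT 30: heading 195 -> 165
RT 45: heading 165 -> 120
LT 15: heading 120 -> 135
RT 120: heading 135 -> 15
RT 30: heading 15 -> 345
FD 12.3: (-10.512,-12.228) -> (1.369,-15.412) [heading=345, draw]
FD 2.8: (1.369,-15.412) -> (4.074,-16.136) [heading=345, draw]
RT 15: heading 345 -> 330
FD 9.5: (4.074,-16.136) -> (12.301,-20.886) [heading=330, draw]
FD 4.2: (12.301,-20.886) -> (15.938,-22.986) [heading=330, draw]
BK 12.3: (15.938,-22.986) -> (5.286,-16.836) [heading=330, draw]
Final: pos=(5.286,-16.836), heading=330, 7 segment(s) drawn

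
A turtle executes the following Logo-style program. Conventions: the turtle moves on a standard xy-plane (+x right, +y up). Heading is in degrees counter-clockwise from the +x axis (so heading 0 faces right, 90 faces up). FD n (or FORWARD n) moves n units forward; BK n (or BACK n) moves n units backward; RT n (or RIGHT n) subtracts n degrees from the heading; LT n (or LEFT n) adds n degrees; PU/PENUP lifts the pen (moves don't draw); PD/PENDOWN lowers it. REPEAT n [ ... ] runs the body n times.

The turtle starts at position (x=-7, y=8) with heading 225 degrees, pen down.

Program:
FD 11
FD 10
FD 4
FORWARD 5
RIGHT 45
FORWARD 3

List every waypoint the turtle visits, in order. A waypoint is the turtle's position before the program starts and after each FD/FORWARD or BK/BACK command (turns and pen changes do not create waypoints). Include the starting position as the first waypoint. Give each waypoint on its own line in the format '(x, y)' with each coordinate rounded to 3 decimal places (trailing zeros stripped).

Answer: (-7, 8)
(-14.778, 0.222)
(-21.849, -6.849)
(-24.678, -9.678)
(-28.213, -13.213)
(-31.213, -13.213)

Derivation:
Executing turtle program step by step:
Start: pos=(-7,8), heading=225, pen down
FD 11: (-7,8) -> (-14.778,0.222) [heading=225, draw]
FD 10: (-14.778,0.222) -> (-21.849,-6.849) [heading=225, draw]
FD 4: (-21.849,-6.849) -> (-24.678,-9.678) [heading=225, draw]
FD 5: (-24.678,-9.678) -> (-28.213,-13.213) [heading=225, draw]
RT 45: heading 225 -> 180
FD 3: (-28.213,-13.213) -> (-31.213,-13.213) [heading=180, draw]
Final: pos=(-31.213,-13.213), heading=180, 5 segment(s) drawn
Waypoints (6 total):
(-7, 8)
(-14.778, 0.222)
(-21.849, -6.849)
(-24.678, -9.678)
(-28.213, -13.213)
(-31.213, -13.213)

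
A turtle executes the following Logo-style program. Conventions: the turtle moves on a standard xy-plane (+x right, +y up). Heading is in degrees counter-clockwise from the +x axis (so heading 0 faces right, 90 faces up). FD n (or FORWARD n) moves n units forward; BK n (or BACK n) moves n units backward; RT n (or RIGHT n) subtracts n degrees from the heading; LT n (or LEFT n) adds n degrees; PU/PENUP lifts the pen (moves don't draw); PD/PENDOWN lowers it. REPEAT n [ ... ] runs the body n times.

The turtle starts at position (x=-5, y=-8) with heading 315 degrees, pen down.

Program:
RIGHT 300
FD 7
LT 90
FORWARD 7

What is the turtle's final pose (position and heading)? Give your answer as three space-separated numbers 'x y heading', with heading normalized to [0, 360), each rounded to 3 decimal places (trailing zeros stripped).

Answer: -0.05 0.573 105

Derivation:
Executing turtle program step by step:
Start: pos=(-5,-8), heading=315, pen down
RT 300: heading 315 -> 15
FD 7: (-5,-8) -> (1.761,-6.188) [heading=15, draw]
LT 90: heading 15 -> 105
FD 7: (1.761,-6.188) -> (-0.05,0.573) [heading=105, draw]
Final: pos=(-0.05,0.573), heading=105, 2 segment(s) drawn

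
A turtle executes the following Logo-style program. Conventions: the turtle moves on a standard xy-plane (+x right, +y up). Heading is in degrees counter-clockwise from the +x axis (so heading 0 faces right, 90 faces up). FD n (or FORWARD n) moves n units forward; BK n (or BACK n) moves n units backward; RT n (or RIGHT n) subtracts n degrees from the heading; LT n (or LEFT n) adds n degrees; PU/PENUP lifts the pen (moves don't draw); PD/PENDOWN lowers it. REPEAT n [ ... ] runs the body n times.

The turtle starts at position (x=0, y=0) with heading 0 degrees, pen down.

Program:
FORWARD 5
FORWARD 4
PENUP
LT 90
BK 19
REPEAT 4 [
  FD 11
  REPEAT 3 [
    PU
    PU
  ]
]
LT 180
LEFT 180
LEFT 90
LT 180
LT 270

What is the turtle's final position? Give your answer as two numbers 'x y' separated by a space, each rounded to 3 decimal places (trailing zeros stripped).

Answer: 9 25

Derivation:
Executing turtle program step by step:
Start: pos=(0,0), heading=0, pen down
FD 5: (0,0) -> (5,0) [heading=0, draw]
FD 4: (5,0) -> (9,0) [heading=0, draw]
PU: pen up
LT 90: heading 0 -> 90
BK 19: (9,0) -> (9,-19) [heading=90, move]
REPEAT 4 [
  -- iteration 1/4 --
  FD 11: (9,-19) -> (9,-8) [heading=90, move]
  REPEAT 3 [
    -- iteration 1/3 --
    PU: pen up
    PU: pen up
    -- iteration 2/3 --
    PU: pen up
    PU: pen up
    -- iteration 3/3 --
    PU: pen up
    PU: pen up
  ]
  -- iteration 2/4 --
  FD 11: (9,-8) -> (9,3) [heading=90, move]
  REPEAT 3 [
    -- iteration 1/3 --
    PU: pen up
    PU: pen up
    -- iteration 2/3 --
    PU: pen up
    PU: pen up
    -- iteration 3/3 --
    PU: pen up
    PU: pen up
  ]
  -- iteration 3/4 --
  FD 11: (9,3) -> (9,14) [heading=90, move]
  REPEAT 3 [
    -- iteration 1/3 --
    PU: pen up
    PU: pen up
    -- iteration 2/3 --
    PU: pen up
    PU: pen up
    -- iteration 3/3 --
    PU: pen up
    PU: pen up
  ]
  -- iteration 4/4 --
  FD 11: (9,14) -> (9,25) [heading=90, move]
  REPEAT 3 [
    -- iteration 1/3 --
    PU: pen up
    PU: pen up
    -- iteration 2/3 --
    PU: pen up
    PU: pen up
    -- iteration 3/3 --
    PU: pen up
    PU: pen up
  ]
]
LT 180: heading 90 -> 270
LT 180: heading 270 -> 90
LT 90: heading 90 -> 180
LT 180: heading 180 -> 0
LT 270: heading 0 -> 270
Final: pos=(9,25), heading=270, 2 segment(s) drawn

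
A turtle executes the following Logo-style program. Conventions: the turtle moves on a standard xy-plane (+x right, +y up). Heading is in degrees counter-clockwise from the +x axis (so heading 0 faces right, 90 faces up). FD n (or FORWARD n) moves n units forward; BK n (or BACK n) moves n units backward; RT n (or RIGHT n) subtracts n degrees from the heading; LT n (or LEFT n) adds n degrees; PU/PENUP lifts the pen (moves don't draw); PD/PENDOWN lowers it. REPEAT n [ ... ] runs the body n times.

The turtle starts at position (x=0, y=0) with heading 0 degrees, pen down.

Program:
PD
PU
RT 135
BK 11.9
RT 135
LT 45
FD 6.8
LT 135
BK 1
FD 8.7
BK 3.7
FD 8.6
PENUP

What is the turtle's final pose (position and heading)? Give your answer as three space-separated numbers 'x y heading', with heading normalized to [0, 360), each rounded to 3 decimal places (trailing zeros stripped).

Executing turtle program step by step:
Start: pos=(0,0), heading=0, pen down
PD: pen down
PU: pen up
RT 135: heading 0 -> 225
BK 11.9: (0,0) -> (8.415,8.415) [heading=225, move]
RT 135: heading 225 -> 90
LT 45: heading 90 -> 135
FD 6.8: (8.415,8.415) -> (3.606,13.223) [heading=135, move]
LT 135: heading 135 -> 270
BK 1: (3.606,13.223) -> (3.606,14.223) [heading=270, move]
FD 8.7: (3.606,14.223) -> (3.606,5.523) [heading=270, move]
BK 3.7: (3.606,5.523) -> (3.606,9.223) [heading=270, move]
FD 8.6: (3.606,9.223) -> (3.606,0.623) [heading=270, move]
PU: pen up
Final: pos=(3.606,0.623), heading=270, 0 segment(s) drawn

Answer: 3.606 0.623 270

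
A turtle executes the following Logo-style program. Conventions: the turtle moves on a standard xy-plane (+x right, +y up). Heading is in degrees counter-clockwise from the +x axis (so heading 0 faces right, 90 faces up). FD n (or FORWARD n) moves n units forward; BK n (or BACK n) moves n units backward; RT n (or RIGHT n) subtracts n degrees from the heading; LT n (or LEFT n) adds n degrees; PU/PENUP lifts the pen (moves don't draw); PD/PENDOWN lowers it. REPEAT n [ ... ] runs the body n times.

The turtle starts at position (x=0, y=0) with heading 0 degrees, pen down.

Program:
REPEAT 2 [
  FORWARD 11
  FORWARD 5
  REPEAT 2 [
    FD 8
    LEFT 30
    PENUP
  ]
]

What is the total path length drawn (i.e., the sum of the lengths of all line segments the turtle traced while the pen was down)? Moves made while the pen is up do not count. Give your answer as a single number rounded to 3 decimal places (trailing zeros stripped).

Executing turtle program step by step:
Start: pos=(0,0), heading=0, pen down
REPEAT 2 [
  -- iteration 1/2 --
  FD 11: (0,0) -> (11,0) [heading=0, draw]
  FD 5: (11,0) -> (16,0) [heading=0, draw]
  REPEAT 2 [
    -- iteration 1/2 --
    FD 8: (16,0) -> (24,0) [heading=0, draw]
    LT 30: heading 0 -> 30
    PU: pen up
    -- iteration 2/2 --
    FD 8: (24,0) -> (30.928,4) [heading=30, move]
    LT 30: heading 30 -> 60
    PU: pen up
  ]
  -- iteration 2/2 --
  FD 11: (30.928,4) -> (36.428,13.526) [heading=60, move]
  FD 5: (36.428,13.526) -> (38.928,17.856) [heading=60, move]
  REPEAT 2 [
    -- iteration 1/2 --
    FD 8: (38.928,17.856) -> (42.928,24.785) [heading=60, move]
    LT 30: heading 60 -> 90
    PU: pen up
    -- iteration 2/2 --
    FD 8: (42.928,24.785) -> (42.928,32.785) [heading=90, move]
    LT 30: heading 90 -> 120
    PU: pen up
  ]
]
Final: pos=(42.928,32.785), heading=120, 3 segment(s) drawn

Segment lengths:
  seg 1: (0,0) -> (11,0), length = 11
  seg 2: (11,0) -> (16,0), length = 5
  seg 3: (16,0) -> (24,0), length = 8
Total = 24

Answer: 24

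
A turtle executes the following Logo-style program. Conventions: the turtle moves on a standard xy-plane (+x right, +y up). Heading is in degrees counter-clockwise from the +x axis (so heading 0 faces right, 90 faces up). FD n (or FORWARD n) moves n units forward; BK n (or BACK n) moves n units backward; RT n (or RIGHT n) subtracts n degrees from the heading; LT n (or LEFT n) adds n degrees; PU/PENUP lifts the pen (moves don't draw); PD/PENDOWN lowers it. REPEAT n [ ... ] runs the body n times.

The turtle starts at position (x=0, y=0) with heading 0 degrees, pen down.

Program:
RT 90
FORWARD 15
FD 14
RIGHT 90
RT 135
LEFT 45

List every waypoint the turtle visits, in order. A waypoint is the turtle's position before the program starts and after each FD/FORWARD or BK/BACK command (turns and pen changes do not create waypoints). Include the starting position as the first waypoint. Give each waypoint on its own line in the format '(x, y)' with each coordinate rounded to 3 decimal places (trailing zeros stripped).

Executing turtle program step by step:
Start: pos=(0,0), heading=0, pen down
RT 90: heading 0 -> 270
FD 15: (0,0) -> (0,-15) [heading=270, draw]
FD 14: (0,-15) -> (0,-29) [heading=270, draw]
RT 90: heading 270 -> 180
RT 135: heading 180 -> 45
LT 45: heading 45 -> 90
Final: pos=(0,-29), heading=90, 2 segment(s) drawn
Waypoints (3 total):
(0, 0)
(0, -15)
(0, -29)

Answer: (0, 0)
(0, -15)
(0, -29)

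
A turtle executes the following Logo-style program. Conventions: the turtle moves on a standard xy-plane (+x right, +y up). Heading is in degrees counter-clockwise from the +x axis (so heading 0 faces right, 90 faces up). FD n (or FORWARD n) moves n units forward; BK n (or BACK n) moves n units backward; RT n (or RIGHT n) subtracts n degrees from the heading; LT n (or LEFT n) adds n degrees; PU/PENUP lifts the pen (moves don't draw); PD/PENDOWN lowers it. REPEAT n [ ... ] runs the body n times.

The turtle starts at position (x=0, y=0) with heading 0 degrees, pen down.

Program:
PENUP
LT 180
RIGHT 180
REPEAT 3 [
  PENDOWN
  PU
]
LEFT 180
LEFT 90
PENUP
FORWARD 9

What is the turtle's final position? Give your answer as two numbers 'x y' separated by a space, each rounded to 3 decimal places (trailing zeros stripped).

Answer: 0 -9

Derivation:
Executing turtle program step by step:
Start: pos=(0,0), heading=0, pen down
PU: pen up
LT 180: heading 0 -> 180
RT 180: heading 180 -> 0
REPEAT 3 [
  -- iteration 1/3 --
  PD: pen down
  PU: pen up
  -- iteration 2/3 --
  PD: pen down
  PU: pen up
  -- iteration 3/3 --
  PD: pen down
  PU: pen up
]
LT 180: heading 0 -> 180
LT 90: heading 180 -> 270
PU: pen up
FD 9: (0,0) -> (0,-9) [heading=270, move]
Final: pos=(0,-9), heading=270, 0 segment(s) drawn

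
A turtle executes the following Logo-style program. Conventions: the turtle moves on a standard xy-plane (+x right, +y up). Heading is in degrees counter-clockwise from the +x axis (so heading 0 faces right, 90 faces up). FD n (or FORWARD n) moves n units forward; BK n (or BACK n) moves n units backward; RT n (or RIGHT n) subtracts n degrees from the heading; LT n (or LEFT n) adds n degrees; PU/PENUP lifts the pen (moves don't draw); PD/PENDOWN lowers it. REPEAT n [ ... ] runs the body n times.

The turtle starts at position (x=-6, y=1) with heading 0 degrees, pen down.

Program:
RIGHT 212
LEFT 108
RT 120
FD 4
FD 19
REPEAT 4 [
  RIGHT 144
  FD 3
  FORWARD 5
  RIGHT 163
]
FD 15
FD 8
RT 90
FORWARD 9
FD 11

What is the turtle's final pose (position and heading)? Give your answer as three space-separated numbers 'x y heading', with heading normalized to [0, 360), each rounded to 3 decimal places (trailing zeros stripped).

Answer: 1.263 8.976 258

Derivation:
Executing turtle program step by step:
Start: pos=(-6,1), heading=0, pen down
RT 212: heading 0 -> 148
LT 108: heading 148 -> 256
RT 120: heading 256 -> 136
FD 4: (-6,1) -> (-8.877,3.779) [heading=136, draw]
FD 19: (-8.877,3.779) -> (-22.545,16.977) [heading=136, draw]
REPEAT 4 [
  -- iteration 1/4 --
  RT 144: heading 136 -> 352
  FD 3: (-22.545,16.977) -> (-19.574,16.56) [heading=352, draw]
  FD 5: (-19.574,16.56) -> (-14.623,15.864) [heading=352, draw]
  RT 163: heading 352 -> 189
  -- iteration 2/4 --
  RT 144: heading 189 -> 45
  FD 3: (-14.623,15.864) -> (-12.501,17.985) [heading=45, draw]
  FD 5: (-12.501,17.985) -> (-8.966,21.521) [heading=45, draw]
  RT 163: heading 45 -> 242
  -- iteration 3/4 --
  RT 144: heading 242 -> 98
  FD 3: (-8.966,21.521) -> (-9.383,24.491) [heading=98, draw]
  FD 5: (-9.383,24.491) -> (-10.079,29.443) [heading=98, draw]
  RT 163: heading 98 -> 295
  -- iteration 4/4 --
  RT 144: heading 295 -> 151
  FD 3: (-10.079,29.443) -> (-12.703,30.897) [heading=151, draw]
  FD 5: (-12.703,30.897) -> (-17.076,33.321) [heading=151, draw]
  RT 163: heading 151 -> 348
]
FD 15: (-17.076,33.321) -> (-2.404,30.203) [heading=348, draw]
FD 8: (-2.404,30.203) -> (5.421,28.539) [heading=348, draw]
RT 90: heading 348 -> 258
FD 9: (5.421,28.539) -> (3.55,19.736) [heading=258, draw]
FD 11: (3.55,19.736) -> (1.263,8.976) [heading=258, draw]
Final: pos=(1.263,8.976), heading=258, 14 segment(s) drawn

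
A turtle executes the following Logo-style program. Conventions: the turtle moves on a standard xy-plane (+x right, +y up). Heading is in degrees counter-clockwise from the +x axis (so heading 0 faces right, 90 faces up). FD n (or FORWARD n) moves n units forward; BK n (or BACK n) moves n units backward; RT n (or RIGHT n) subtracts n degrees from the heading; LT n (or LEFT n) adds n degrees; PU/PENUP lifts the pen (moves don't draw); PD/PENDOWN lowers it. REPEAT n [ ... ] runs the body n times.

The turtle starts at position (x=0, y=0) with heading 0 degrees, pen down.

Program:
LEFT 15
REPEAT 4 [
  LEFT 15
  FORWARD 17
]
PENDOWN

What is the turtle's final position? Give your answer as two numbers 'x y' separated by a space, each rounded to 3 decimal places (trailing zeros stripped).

Executing turtle program step by step:
Start: pos=(0,0), heading=0, pen down
LT 15: heading 0 -> 15
REPEAT 4 [
  -- iteration 1/4 --
  LT 15: heading 15 -> 30
  FD 17: (0,0) -> (14.722,8.5) [heading=30, draw]
  -- iteration 2/4 --
  LT 15: heading 30 -> 45
  FD 17: (14.722,8.5) -> (26.743,20.521) [heading=45, draw]
  -- iteration 3/4 --
  LT 15: heading 45 -> 60
  FD 17: (26.743,20.521) -> (35.243,35.243) [heading=60, draw]
  -- iteration 4/4 --
  LT 15: heading 60 -> 75
  FD 17: (35.243,35.243) -> (39.643,51.664) [heading=75, draw]
]
PD: pen down
Final: pos=(39.643,51.664), heading=75, 4 segment(s) drawn

Answer: 39.643 51.664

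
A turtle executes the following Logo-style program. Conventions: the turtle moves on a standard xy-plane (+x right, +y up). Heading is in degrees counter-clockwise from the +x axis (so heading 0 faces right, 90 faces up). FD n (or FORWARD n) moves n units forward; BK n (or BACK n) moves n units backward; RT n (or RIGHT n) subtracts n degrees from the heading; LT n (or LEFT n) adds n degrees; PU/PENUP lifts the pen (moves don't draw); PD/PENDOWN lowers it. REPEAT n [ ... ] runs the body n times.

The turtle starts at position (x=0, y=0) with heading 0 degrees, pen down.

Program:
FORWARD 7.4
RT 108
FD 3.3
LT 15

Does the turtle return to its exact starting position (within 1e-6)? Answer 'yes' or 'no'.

Answer: no

Derivation:
Executing turtle program step by step:
Start: pos=(0,0), heading=0, pen down
FD 7.4: (0,0) -> (7.4,0) [heading=0, draw]
RT 108: heading 0 -> 252
FD 3.3: (7.4,0) -> (6.38,-3.138) [heading=252, draw]
LT 15: heading 252 -> 267
Final: pos=(6.38,-3.138), heading=267, 2 segment(s) drawn

Start position: (0, 0)
Final position: (6.38, -3.138)
Distance = 7.11; >= 1e-6 -> NOT closed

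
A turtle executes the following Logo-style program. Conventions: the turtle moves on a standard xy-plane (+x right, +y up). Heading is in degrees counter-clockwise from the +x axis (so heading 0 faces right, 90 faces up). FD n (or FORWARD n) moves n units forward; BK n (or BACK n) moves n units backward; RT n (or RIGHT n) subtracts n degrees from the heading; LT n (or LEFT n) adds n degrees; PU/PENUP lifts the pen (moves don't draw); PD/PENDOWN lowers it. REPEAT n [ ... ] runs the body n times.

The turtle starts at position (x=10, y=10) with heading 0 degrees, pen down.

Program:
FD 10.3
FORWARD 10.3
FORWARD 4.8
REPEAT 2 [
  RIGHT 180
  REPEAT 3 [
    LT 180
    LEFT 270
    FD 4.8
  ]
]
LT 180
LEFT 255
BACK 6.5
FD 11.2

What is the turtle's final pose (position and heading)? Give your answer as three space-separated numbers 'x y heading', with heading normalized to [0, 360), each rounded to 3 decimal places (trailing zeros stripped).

Answer: 38.984 10.26 255

Derivation:
Executing turtle program step by step:
Start: pos=(10,10), heading=0, pen down
FD 10.3: (10,10) -> (20.3,10) [heading=0, draw]
FD 10.3: (20.3,10) -> (30.6,10) [heading=0, draw]
FD 4.8: (30.6,10) -> (35.4,10) [heading=0, draw]
REPEAT 2 [
  -- iteration 1/2 --
  RT 180: heading 0 -> 180
  REPEAT 3 [
    -- iteration 1/3 --
    LT 180: heading 180 -> 0
    LT 270: heading 0 -> 270
    FD 4.8: (35.4,10) -> (35.4,5.2) [heading=270, draw]
    -- iteration 2/3 --
    LT 180: heading 270 -> 90
    LT 270: heading 90 -> 0
    FD 4.8: (35.4,5.2) -> (40.2,5.2) [heading=0, draw]
    -- iteration 3/3 --
    LT 180: heading 0 -> 180
    LT 270: heading 180 -> 90
    FD 4.8: (40.2,5.2) -> (40.2,10) [heading=90, draw]
  ]
  -- iteration 2/2 --
  RT 180: heading 90 -> 270
  REPEAT 3 [
    -- iteration 1/3 --
    LT 180: heading 270 -> 90
    LT 270: heading 90 -> 0
    FD 4.8: (40.2,10) -> (45,10) [heading=0, draw]
    -- iteration 2/3 --
    LT 180: heading 0 -> 180
    LT 270: heading 180 -> 90
    FD 4.8: (45,10) -> (45,14.8) [heading=90, draw]
    -- iteration 3/3 --
    LT 180: heading 90 -> 270
    LT 270: heading 270 -> 180
    FD 4.8: (45,14.8) -> (40.2,14.8) [heading=180, draw]
  ]
]
LT 180: heading 180 -> 0
LT 255: heading 0 -> 255
BK 6.5: (40.2,14.8) -> (41.882,21.079) [heading=255, draw]
FD 11.2: (41.882,21.079) -> (38.984,10.26) [heading=255, draw]
Final: pos=(38.984,10.26), heading=255, 11 segment(s) drawn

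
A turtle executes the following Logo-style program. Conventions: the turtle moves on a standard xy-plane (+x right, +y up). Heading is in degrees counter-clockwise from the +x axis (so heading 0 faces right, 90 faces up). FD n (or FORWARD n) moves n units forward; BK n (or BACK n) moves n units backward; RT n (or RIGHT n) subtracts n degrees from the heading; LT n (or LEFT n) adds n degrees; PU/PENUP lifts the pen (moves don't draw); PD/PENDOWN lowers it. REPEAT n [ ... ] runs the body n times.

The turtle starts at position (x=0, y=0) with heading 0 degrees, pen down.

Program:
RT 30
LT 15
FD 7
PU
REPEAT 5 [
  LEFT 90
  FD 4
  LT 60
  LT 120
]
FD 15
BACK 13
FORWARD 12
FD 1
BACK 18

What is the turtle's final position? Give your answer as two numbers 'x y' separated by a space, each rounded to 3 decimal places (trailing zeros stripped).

Answer: 8.573 4.95

Derivation:
Executing turtle program step by step:
Start: pos=(0,0), heading=0, pen down
RT 30: heading 0 -> 330
LT 15: heading 330 -> 345
FD 7: (0,0) -> (6.761,-1.812) [heading=345, draw]
PU: pen up
REPEAT 5 [
  -- iteration 1/5 --
  LT 90: heading 345 -> 75
  FD 4: (6.761,-1.812) -> (7.797,2.052) [heading=75, move]
  LT 60: heading 75 -> 135
  LT 120: heading 135 -> 255
  -- iteration 2/5 --
  LT 90: heading 255 -> 345
  FD 4: (7.797,2.052) -> (11.66,1.017) [heading=345, move]
  LT 60: heading 345 -> 45
  LT 120: heading 45 -> 165
  -- iteration 3/5 --
  LT 90: heading 165 -> 255
  FD 4: (11.66,1.017) -> (10.625,-2.847) [heading=255, move]
  LT 60: heading 255 -> 315
  LT 120: heading 315 -> 75
  -- iteration 4/5 --
  LT 90: heading 75 -> 165
  FD 4: (10.625,-2.847) -> (6.761,-1.812) [heading=165, move]
  LT 60: heading 165 -> 225
  LT 120: heading 225 -> 345
  -- iteration 5/5 --
  LT 90: heading 345 -> 75
  FD 4: (6.761,-1.812) -> (7.797,2.052) [heading=75, move]
  LT 60: heading 75 -> 135
  LT 120: heading 135 -> 255
]
FD 15: (7.797,2.052) -> (3.914,-12.437) [heading=255, move]
BK 13: (3.914,-12.437) -> (7.279,0.12) [heading=255, move]
FD 12: (7.279,0.12) -> (4.173,-11.471) [heading=255, move]
FD 1: (4.173,-11.471) -> (3.914,-12.437) [heading=255, move]
BK 18: (3.914,-12.437) -> (8.573,4.95) [heading=255, move]
Final: pos=(8.573,4.95), heading=255, 1 segment(s) drawn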